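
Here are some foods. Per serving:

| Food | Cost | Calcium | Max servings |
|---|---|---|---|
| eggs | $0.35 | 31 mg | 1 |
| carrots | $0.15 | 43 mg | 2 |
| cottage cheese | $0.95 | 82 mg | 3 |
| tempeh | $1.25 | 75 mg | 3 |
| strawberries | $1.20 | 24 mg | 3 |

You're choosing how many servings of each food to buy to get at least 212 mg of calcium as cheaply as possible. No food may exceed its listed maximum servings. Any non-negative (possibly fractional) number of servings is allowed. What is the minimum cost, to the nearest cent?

Cost per mg of calcium: carrots $0.0035, eggs $0.0113, cottage cheese $0.0116, tempeh $0.0167, strawberries $0.0500.
Take 2 servings of carrots: +86.0 mg calcium for $0.30 (total $0.30, still need 126.0 mg).
Take 1 serving of eggs: +31.0 mg calcium for $0.35 (total $0.65, still need 95.0 mg).
Take 1.159 servings of cottage cheese: +95.0 mg calcium for $1.10 (total $1.75, still need 0.0 mg).
Greedy by cheapest-per-mg is optimal for a single linear constraint, so the minimum cost is $1.75.

$1.75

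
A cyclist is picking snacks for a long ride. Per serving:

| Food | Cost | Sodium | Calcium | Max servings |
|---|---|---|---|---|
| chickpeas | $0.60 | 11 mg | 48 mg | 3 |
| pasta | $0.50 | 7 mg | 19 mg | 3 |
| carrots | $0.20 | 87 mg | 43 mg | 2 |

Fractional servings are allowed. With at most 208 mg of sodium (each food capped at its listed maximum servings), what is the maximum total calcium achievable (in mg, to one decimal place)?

277.1 mg

Calcium per mg sodium: chickpeas 4.364, pasta 2.714, carrots 0.4943.
Take 3 servings of chickpeas: uses 33 mg sodium, +144.0 mg calcium (running total 144.0 mg).
Take 3 servings of pasta: uses 21 mg sodium, +57.0 mg calcium (running total 201.0 mg).
Take 1.77 servings of carrots: uses 154 mg sodium, +76.1 mg calcium (running total 277.1 mg).
Greedy by best ratio exhausts the sodium allowance optimally: 277.1 mg.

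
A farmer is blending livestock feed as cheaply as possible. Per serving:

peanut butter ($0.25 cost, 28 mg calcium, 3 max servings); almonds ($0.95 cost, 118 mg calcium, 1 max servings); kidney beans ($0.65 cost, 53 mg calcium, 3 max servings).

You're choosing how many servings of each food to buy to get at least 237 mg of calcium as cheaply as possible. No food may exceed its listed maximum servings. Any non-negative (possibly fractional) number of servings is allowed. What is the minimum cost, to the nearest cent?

$2.13

Cost per mg of calcium: almonds $0.0081, peanut butter $0.0089, kidney beans $0.0123.
Take 1 serving of almonds: +118.0 mg calcium for $0.95 (total $0.95, still need 119.0 mg).
Take 3 servings of peanut butter: +84.0 mg calcium for $0.75 (total $1.70, still need 35.0 mg).
Take 0.6604 servings of kidney beans: +35.0 mg calcium for $0.43 (total $2.13, still need 0.0 mg).
Greedy by cheapest-per-mg is optimal for a single linear constraint, so the minimum cost is $2.13.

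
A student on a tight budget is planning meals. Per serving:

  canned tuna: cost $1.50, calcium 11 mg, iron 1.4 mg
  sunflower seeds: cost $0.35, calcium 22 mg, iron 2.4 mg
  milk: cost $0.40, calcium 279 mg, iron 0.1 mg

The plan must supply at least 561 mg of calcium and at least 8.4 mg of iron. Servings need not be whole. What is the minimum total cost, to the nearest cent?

$1.90

The cheapest plan sits at a corner of the feasible region — with two constraints it uses at most two foods.
canned tuna only: max(561/11, 8.4/1.4) = 51 servings → $76.50.
sunflower seeds only: max(561/22, 8.4/2.4) = 25.5 servings → $8.93.
milk only: max(561/279, 8.4/0.1) = 84 servings → $33.60.
canned tuna + sunflower seeds: the both-tight solution has a negative serving — not a feasible corner.
canned tuna + milk with both tight: 5.873 servings and 1.779 servings → $9.52.
sunflower seeds + milk with both tight: 3.427 servings and 1.74 servings → $1.90.
Cheapest feasible corner: $1.90.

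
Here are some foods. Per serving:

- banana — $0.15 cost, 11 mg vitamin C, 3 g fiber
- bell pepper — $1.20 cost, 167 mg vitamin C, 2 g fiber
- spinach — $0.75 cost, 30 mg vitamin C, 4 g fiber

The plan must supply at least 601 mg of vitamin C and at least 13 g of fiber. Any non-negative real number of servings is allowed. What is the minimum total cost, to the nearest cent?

At the optimum either one food covers both requirements or two foods hit both targets exactly; no other combination can be cheaper.
banana only: max(601/11, 13/3) = 54.64 servings → $8.20.
bell pepper only: max(601/167, 13/2) = 6.5 servings → $7.80.
spinach only: max(601/30, 13/4) = 20.03 servings → $15.03.
banana + bell pepper with both tight: 2.023 servings and 3.466 servings → $4.46.
banana + spinach: the both-tight solution has a negative serving — not a feasible corner.
bell pepper + spinach with both tight: 3.312 servings and 1.594 servings → $5.17.
So the least-cost plan costs $4.46.

$4.46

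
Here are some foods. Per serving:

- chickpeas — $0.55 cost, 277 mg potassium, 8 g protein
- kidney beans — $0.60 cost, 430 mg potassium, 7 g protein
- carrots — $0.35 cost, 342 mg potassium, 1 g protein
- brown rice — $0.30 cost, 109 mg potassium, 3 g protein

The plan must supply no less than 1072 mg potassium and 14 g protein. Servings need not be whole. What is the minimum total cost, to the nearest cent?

$1.40

chickpeas only: max(1072/277, 14/8) = 3.87 servings → $2.13.
kidney beans only: max(1072/430, 14/7) = 2.493 servings → $1.50.
carrots only: max(1072/342, 14/1) = 14 servings → $4.90.
brown rice only: max(1072/109, 14/3) = 9.835 servings → $2.95.
chickpeas + kidney beans with both targets exact would need a negative amount; discard.
chickpeas + carrots with both tight: 1.511 servings and 1.911 servings → $1.50.
chickpeas + brown rice: intersection lies outside the first quadrant.
kidney beans + carrots with both tight: 1.892 servings and 0.7556 servings → $1.40.
kidney beans + brown rice: the both-tight solution has a negative serving — not a feasible corner.
carrots + brown rice with both tight: 1.843 servings and 4.052 servings → $1.86.
So the least-cost plan costs $1.40.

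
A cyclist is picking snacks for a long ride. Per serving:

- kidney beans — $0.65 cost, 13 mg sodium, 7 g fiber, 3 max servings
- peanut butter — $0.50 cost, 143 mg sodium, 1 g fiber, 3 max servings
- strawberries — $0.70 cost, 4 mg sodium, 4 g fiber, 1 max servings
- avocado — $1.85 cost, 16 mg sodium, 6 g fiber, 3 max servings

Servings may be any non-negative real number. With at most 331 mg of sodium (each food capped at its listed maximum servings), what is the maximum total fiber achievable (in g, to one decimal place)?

44.7 g

Fiber per mg sodium: strawberries 1, kidney beans 0.5385, avocado 0.375, peanut butter 0.006993.
Take 1 serving of strawberries: uses 4 mg sodium, +4.0 g fiber (running total 4.0 g).
Take 3 servings of kidney beans: uses 39 mg sodium, +21.0 g fiber (running total 25.0 g).
Take 3 servings of avocado: uses 48 mg sodium, +18.0 g fiber (running total 43.0 g).
Take 1.678 servings of peanut butter: uses 240 mg sodium, +1.7 g fiber (running total 44.7 g).
Greedy by best ratio exhausts the sodium allowance optimally: 44.7 g.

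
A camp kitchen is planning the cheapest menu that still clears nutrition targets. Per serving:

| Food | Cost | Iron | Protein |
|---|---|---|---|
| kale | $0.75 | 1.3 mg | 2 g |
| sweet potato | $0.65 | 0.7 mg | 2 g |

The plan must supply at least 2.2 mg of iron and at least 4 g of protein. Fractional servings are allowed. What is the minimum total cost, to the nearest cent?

$1.43

This is a tiny linear program; its minimum lies at a vertex of the feasible set. List the vertices and price them.
kale only: max(2.2/1.3, 4/2) = 2 servings → $1.50.
sweet potato only: max(2.2/0.7, 4/2) = 3.143 servings → $2.04.
kale + sweet potato with both tight: 1.333 servings and 0.6667 servings → $1.43.
Cheapest feasible corner: $1.43.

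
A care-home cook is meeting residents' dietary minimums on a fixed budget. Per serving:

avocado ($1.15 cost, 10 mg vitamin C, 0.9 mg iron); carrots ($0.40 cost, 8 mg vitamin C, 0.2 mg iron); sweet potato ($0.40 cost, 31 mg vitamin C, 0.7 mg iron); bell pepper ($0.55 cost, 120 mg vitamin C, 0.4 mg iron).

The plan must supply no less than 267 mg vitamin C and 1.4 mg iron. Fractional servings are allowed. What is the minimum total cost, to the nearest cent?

An LP optimum is at a vertex; with two nutrient constraints at most two foods are used. Check each candidate.
avocado only: max(267/10, 1.4/0.9) = 26.7 servings → $30.70.
carrots only: max(267/8, 1.4/0.2) = 33.38 servings → $13.35.
sweet potato only: max(267/31, 1.4/0.7) = 8.613 servings → $3.45.
bell pepper only: max(267/120, 1.4/0.4) = 3.5 servings → $1.93.
avocado + carrots: intersection lies outside the first quadrant.
avocado + sweet potato: intersection lies outside the first quadrant.
avocado + bell pepper with both tight: 0.5885 servings and 2.176 servings → $1.87.
carrots + sweet potato: intersection lies outside the first quadrant.
carrots + bell pepper with both tight: 2.942 servings and 2.029 servings → $2.29.
sweet potato + bell pepper with both tight: 0.8547 servings and 2.004 servings → $1.44.
Cheapest feasible corner: $1.44.

$1.44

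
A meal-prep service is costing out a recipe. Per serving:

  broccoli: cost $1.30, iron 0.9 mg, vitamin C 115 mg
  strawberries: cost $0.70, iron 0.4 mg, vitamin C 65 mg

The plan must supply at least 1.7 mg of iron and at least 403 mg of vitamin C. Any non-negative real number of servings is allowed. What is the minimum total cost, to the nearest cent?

$4.34

At the optimum either one food covers both requirements or two foods hit both targets exactly; no other combination can be cheaper.
broccoli only: max(1.7/0.9, 403/115) = 3.504 servings → $4.56.
strawberries only: max(1.7/0.4, 403/65) = 6.2 servings → $4.34.
broccoli + strawberries with both targets exact would need a negative amount; discard.
So the least-cost plan costs $4.34.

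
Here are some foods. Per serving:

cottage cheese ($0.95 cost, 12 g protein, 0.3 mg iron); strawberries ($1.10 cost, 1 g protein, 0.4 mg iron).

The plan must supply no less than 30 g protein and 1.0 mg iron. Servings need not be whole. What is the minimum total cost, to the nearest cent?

$3.06

cottage cheese only: max(30/12, 1.0/0.3) = 3.333 servings → $3.17.
strawberries only: max(30/1, 1.0/0.4) = 30 servings → $33.00.
cottage cheese + strawberries with both tight: 2.444 servings and 0.6667 servings → $3.06.
Cheapest feasible corner: $3.06.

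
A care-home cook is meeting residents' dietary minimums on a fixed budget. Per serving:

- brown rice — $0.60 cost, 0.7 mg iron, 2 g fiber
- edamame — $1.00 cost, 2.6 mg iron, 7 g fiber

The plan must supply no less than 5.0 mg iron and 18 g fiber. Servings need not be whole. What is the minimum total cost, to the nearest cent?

$2.57

For a min-cost LP with two ≥-constraints, a basic feasible solution has at most two positive variables.
brown rice only: max(5.0/0.7, 18/2) = 9 servings → $5.40.
edamame only: max(5.0/2.6, 18/7) = 2.571 servings → $2.57.
brown rice + edamame: the both-tight solution has a negative serving — not a feasible corner.
Cheapest feasible corner: $2.57.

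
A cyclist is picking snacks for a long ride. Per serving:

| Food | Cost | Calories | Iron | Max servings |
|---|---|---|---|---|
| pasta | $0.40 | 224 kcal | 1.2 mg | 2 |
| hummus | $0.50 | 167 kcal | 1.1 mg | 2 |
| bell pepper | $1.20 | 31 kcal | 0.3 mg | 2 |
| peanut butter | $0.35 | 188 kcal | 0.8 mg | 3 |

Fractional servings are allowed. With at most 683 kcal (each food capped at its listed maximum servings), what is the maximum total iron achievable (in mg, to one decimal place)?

Iron per kcal: bell pepper 0.009677, hummus 0.006587, pasta 0.005357, peanut butter 0.004255.
Take 2 servings of bell pepper: uses 62 kcal, +0.6 mg iron (running total 0.6 mg).
Take 2 servings of hummus: uses 334 kcal, +2.2 mg iron (running total 2.8 mg).
Take 1.281 servings of pasta: uses 287 kcal, +1.5 mg iron (running total 4.3 mg).
Greedy by best ratio exhausts the calories allowance optimally: 4.3 mg.

4.3 mg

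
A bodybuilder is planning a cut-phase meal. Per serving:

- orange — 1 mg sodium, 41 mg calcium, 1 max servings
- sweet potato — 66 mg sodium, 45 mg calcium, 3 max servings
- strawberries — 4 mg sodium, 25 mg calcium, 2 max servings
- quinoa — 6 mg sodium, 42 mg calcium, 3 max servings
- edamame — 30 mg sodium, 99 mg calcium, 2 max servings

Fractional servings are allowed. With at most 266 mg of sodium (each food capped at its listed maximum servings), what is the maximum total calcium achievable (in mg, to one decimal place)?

Calcium per mg sodium: orange 41, quinoa 7, strawberries 6.25, edamame 3.3, sweet potato 0.6818.
Take 1 serving of orange: uses 1 mg sodium, +41.0 mg calcium (running total 41.0 mg).
Take 3 servings of quinoa: uses 18 mg sodium, +126.0 mg calcium (running total 167.0 mg).
Take 2 servings of strawberries: uses 8 mg sodium, +50.0 mg calcium (running total 217.0 mg).
Take 2 servings of edamame: uses 60 mg sodium, +198.0 mg calcium (running total 415.0 mg).
Take 2.712 servings of sweet potato: uses 179 mg sodium, +122.0 mg calcium (running total 537.0 mg).
Filling greedily by calcium-per-mg sodium is optimal for one linear limit, giving 537.0 mg.

537.0 mg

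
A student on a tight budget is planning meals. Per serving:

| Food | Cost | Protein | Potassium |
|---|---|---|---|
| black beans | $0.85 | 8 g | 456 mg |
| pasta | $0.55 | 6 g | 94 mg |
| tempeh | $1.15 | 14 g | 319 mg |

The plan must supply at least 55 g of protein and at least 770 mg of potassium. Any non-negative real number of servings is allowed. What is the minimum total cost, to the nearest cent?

black beans only: max(55/8, 770/456) = 6.875 servings → $5.84.
pasta only: max(55/6, 770/94) = 9.167 servings → $5.04.
tempeh only: max(55/14, 770/319) = 3.929 servings → $4.52.
black beans + pasta: intersection lies outside the first quadrant.
black beans + tempeh with both targets exact would need a negative amount; discard.
pasta + tempeh: intersection lies outside the first quadrant.
Cheapest feasible corner: $4.52.

$4.52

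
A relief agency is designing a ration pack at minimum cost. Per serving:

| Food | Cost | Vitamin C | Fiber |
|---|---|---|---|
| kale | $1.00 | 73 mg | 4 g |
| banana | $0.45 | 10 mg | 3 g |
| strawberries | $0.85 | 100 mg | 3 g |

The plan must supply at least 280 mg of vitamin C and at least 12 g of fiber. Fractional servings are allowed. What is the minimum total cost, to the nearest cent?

Check every corner: each single food scaled to meet both minima, and each pair solved so both constraints bind.
kale only: max(280/73, 12/4) = 3.836 servings → $3.84.
banana only: max(280/10, 12/3) = 28 servings → $12.60.
strawberries only: max(280/100, 12/3) = 4 servings → $3.40.
kale + banana: intersection lies outside the first quadrant.
kale + strawberries with both tight: 1.989 servings and 1.348 servings → $3.13.
banana + strawberries with both tight: 1.333 servings and 2.667 servings → $2.87.
The minimum over all feasible corners is $2.87.

$2.87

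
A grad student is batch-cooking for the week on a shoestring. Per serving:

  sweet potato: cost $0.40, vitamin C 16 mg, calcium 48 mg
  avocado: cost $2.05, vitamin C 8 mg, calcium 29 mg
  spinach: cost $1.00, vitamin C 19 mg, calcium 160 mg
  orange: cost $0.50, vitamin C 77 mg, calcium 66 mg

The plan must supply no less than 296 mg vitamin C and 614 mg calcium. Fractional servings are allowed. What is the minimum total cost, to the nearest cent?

$4.12

Compare the cost at each extreme point of the feasible region.
sweet potato only: max(296/16, 614/48) = 18.5 servings → $7.40.
avocado only: max(296/8, 614/29) = 37 servings → $75.85.
spinach only: max(296/19, 614/160) = 15.58 servings → $15.58.
orange only: max(296/77, 614/66) = 9.303 servings → $4.65.
sweet potato + avocado with both targets exact would need a negative amount; discard.
sweet potato + spinach: the both-tight solution has a negative serving — not a feasible corner.
sweet potato + orange with both tight: 10.51 servings and 1.661 servings → $5.03.
avocado + spinach: the both-tight solution has a negative serving — not a feasible corner.
avocado + orange with both tight: 16.27 servings and 2.154 servings → $34.43.
spinach + orange with both tight: 2.507 servings and 3.226 servings → $4.12.
So the least-cost plan costs $4.12.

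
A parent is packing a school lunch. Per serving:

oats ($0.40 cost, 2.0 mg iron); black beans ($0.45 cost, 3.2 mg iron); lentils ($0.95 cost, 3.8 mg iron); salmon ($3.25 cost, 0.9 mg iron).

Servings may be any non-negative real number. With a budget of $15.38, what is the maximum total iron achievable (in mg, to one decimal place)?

109.4 mg

Iron per dollar: black beans 7.111, oats 5, lentils 4, salmon 0.2769.
With no serving limits, spend the whole cost allowance on black beans: $15.38 / $0.45 × 3.2 mg = 109.4 mg.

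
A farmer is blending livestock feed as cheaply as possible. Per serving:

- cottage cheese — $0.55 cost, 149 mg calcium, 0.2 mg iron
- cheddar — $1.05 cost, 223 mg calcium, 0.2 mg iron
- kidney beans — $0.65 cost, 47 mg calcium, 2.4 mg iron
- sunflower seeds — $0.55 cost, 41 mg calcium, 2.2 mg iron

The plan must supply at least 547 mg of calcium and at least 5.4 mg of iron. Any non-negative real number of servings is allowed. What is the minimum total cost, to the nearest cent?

The cheapest plan sits at a corner of the feasible region — with two constraints it uses at most two foods.
cottage cheese only: max(547/149, 5.4/0.2) = 27 servings → $14.85.
cheddar only: max(547/223, 5.4/0.2) = 27 servings → $28.35.
kidney beans only: max(547/47, 5.4/2.4) = 11.64 servings → $7.56.
sunflower seeds only: max(547/41, 5.4/2.2) = 13.34 servings → $7.34.
cottage cheese + cheddar: the both-tight solution has a negative serving — not a feasible corner.
cottage cheese + kidney beans with both tight: 3.041 servings and 1.997 servings → $2.97.
cottage cheese + sunflower seeds with both tight: 3.073 servings and 2.175 servings → $2.89.
cheddar + kidney beans with both tight: 2.014 servings and 2.082 servings → $3.47.
cheddar + sunflower seeds with both tight: 2.036 servings and 2.269 servings → $3.39.
kidney beans + sunflower seeds with both targets exact would need a negative amount; discard.
So the least-cost plan costs $2.89.

$2.89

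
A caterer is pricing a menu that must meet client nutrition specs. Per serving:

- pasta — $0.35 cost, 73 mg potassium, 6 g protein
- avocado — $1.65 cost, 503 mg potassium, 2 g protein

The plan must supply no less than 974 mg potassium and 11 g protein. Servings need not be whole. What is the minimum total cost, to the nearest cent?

$3.33

An LP optimum is at a vertex; with two nutrient constraints at most two foods are used. Check each candidate.
pasta only: max(974/73, 11/6) = 13.34 servings → $4.67.
avocado only: max(974/503, 11/2) = 5.5 servings → $9.07.
pasta + avocado with both tight: 1.248 servings and 1.755 servings → $3.33.
So the least-cost plan costs $3.33.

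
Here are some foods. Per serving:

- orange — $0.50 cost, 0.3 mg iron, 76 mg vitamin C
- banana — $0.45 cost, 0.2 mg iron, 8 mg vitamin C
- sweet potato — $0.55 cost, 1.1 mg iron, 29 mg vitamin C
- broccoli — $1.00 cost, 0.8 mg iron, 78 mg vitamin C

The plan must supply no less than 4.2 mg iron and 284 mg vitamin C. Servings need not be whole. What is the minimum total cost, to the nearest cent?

With two linear requirements the optimum uses one or two foods; enumerate the corners.
orange only: max(4.2/0.3, 284/76) = 14 servings → $7.00.
banana only: max(4.2/0.2, 284/8) = 35.5 servings → $15.97.
sweet potato only: max(4.2/1.1, 284/29) = 9.793 servings → $5.39.
broccoli only: max(4.2/0.8, 284/78) = 5.25 servings → $5.25.
orange + banana with both tight: 1.812 servings and 18.28 servings → $9.13.
orange + sweet potato with both tight: 2.545 servings and 3.124 servings → $2.99.
orange + broccoli: the both-tight solution has a negative serving — not a feasible corner.
banana + sweet potato: intersection lies outside the first quadrant.
banana + broccoli with both tight: 10.91 servings and 2.522 servings → $7.43.
sweet potato + broccoli with both tight: 1.604 servings and 3.045 servings → $3.93.
Cheapest feasible corner: $2.99.

$2.99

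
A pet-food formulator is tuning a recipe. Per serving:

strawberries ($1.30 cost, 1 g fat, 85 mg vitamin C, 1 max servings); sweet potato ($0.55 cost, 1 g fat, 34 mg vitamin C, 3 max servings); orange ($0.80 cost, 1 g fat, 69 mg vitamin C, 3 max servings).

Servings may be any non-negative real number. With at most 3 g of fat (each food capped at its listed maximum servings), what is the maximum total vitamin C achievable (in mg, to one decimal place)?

223.0 mg

Vitamin C per g fat: strawberries 85, orange 69, sweet potato 34.
Take 1 serving of strawberries: uses 1 g fat, +85.0 mg vitamin C (running total 85.0 mg).
Take 2 servings of orange: uses 2 g fat, +138.0 mg vitamin C (running total 223.0 mg).
Filling greedily by vitamin C-per-g fat is optimal for one linear limit, giving 223.0 mg.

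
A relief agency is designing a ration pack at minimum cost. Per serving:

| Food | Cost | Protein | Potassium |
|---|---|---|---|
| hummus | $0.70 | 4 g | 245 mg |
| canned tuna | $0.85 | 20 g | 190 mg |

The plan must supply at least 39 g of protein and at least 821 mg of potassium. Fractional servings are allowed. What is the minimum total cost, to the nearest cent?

$2.81

At the optimum either one food covers both requirements or two foods hit both targets exactly; no other combination can be cheaper.
hummus only: max(39/4, 821/245) = 9.75 servings → $6.83.
canned tuna only: max(39/20, 821/190) = 4.321 servings → $3.67.
hummus + canned tuna with both tight: 2.176 servings and 1.515 servings → $2.81.
So the least-cost plan costs $2.81.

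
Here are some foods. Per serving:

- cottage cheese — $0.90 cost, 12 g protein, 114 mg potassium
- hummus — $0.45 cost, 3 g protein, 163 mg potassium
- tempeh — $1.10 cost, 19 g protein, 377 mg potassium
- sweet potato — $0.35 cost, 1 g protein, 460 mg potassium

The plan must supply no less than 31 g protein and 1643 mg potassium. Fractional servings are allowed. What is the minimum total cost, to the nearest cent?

Check every corner: each single food scaled to meet both minima, and each pair solved so both constraints bind.
cottage cheese only: max(31/12, 1643/114) = 14.41 servings → $12.97.
hummus only: max(31/3, 1643/163) = 10.33 servings → $4.65.
tempeh only: max(31/19, 1643/377) = 4.358 servings → $4.79.
sweet potato only: max(31/1, 1643/460) = 31 servings → $10.85.
cottage cheese + hummus with both tight: 0.07683 servings and 10.03 servings → $4.58.
cottage cheese + tempeh: the both-tight solution has a negative serving — not a feasible corner.
cottage cheese + sweet potato with both tight: 2.334 servings and 2.993 servings → $3.15.
hummus + tempeh with both tight: 9.934 servings and 0.06307 servings → $4.54.
hummus + sweet potato: the both-tight solution has a negative serving — not a feasible corner.
tempeh + sweet potato with both tight: 1.509 servings and 2.335 servings → $2.48.
Cheapest feasible corner: $2.48.

$2.48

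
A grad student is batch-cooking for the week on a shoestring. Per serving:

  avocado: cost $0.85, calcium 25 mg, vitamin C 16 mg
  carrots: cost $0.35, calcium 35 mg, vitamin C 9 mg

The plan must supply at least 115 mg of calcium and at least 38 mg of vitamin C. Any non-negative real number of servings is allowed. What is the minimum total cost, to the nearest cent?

$1.48

avocado only: max(115/25, 38/16) = 4.6 servings → $3.91.
carrots only: max(115/35, 38/9) = 4.222 servings → $1.48.
avocado + carrots with both tight: 0.8806 servings and 2.657 servings → $1.68.
Cheapest feasible corner: $1.48.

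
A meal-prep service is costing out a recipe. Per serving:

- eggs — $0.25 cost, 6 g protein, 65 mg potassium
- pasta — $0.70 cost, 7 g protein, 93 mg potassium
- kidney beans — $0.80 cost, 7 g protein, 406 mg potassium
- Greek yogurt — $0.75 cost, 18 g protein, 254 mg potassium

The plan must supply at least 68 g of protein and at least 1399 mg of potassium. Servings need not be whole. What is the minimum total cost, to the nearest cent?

Check every corner: each single food scaled to meet both minima, and each pair solved so both constraints bind.
eggs only: max(68/6, 1399/65) = 21.52 servings → $5.38.
pasta only: max(68/7, 1399/93) = 15.04 servings → $10.53.
kidney beans only: max(68/7, 1399/406) = 9.714 servings → $7.77.
Greek yogurt only: max(68/18, 1399/254) = 5.508 servings → $4.13.
eggs + pasta with both targets exact would need a negative amount; discard.
eggs + kidney beans with both tight: 8.993 servings and 2.006 servings → $3.85.
eggs + Greek yogurt: intersection lies outside the first quadrant.
pasta + kidney beans with both tight: 8.131 servings and 1.583 servings → $6.96.
pasta + Greek yogurt with both targets exact would need a negative amount; discard.
kidney beans + Greek yogurt with both tight: 1.43 servings and 3.222 servings → $3.56.
Cheapest feasible corner: $3.56.

$3.56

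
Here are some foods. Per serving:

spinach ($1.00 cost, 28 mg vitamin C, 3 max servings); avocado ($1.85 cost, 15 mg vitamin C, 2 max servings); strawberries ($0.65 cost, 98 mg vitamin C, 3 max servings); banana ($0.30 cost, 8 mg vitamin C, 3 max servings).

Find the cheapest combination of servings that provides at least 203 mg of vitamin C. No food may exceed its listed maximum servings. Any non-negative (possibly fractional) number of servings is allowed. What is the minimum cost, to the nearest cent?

$1.35

Cost per mg of vitamin C: strawberries $0.0066, spinach $0.0357, banana $0.0375, avocado $0.1233.
Take 2.071 servings of strawberries: +203.0 mg vitamin C for $1.35 (total $1.35, still need 0.0 mg).
Greedy by cheapest-per-mg is optimal for a single linear constraint, so the minimum cost is $1.35.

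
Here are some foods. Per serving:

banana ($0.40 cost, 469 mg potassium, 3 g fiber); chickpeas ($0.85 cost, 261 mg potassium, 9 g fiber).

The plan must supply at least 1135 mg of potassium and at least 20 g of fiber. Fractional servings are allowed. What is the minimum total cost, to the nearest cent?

With two linear requirements the optimum uses one or two foods; enumerate the corners.
banana only: max(1135/469, 20/3) = 6.667 servings → $2.67.
chickpeas only: max(1135/261, 20/9) = 4.349 servings → $3.70.
banana + chickpeas with both tight: 1.453 servings and 1.738 servings → $2.06.
So the least-cost plan costs $2.06.

$2.06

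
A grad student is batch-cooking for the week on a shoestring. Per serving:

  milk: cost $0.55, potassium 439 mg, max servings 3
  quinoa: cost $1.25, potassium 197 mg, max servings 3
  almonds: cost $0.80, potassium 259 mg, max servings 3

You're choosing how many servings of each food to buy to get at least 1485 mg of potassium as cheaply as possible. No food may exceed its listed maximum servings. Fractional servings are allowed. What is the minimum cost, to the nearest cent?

Cost per mg of potassium: milk $0.0013, almonds $0.0031, quinoa $0.0063.
Take 3 servings of milk: +1317.0 mg potassium for $1.65 (total $1.65, still need 168.0 mg).
Take 0.6486 servings of almonds: +168.0 mg potassium for $0.52 (total $2.17, still need 0.0 mg).
Filling from the cheapest source first is optimal under one linear minimum: $2.17.

$2.17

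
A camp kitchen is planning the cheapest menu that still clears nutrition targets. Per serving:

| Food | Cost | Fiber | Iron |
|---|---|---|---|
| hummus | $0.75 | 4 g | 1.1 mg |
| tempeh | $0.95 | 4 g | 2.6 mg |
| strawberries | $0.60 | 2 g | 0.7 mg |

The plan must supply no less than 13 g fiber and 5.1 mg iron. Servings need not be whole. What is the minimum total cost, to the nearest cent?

$2.64

A basic optimal solution has at most two foods positive. Try each food alone and each pair with both targets met exactly.
hummus only: max(13/4, 5.1/1.1) = 4.636 servings → $3.48.
tempeh only: max(13/4, 5.1/2.6) = 3.25 servings → $3.09.
strawberries only: max(13/2, 5.1/0.7) = 7.286 servings → $4.37.
hummus + tempeh with both tight: 2.233 servings and 1.017 servings → $2.64.
hummus + strawberries: the both-tight solution has a negative serving — not a feasible corner.
tempeh + strawberries with both tight: 0.4583 servings and 5.583 servings → $3.79.
So the least-cost plan costs $2.64.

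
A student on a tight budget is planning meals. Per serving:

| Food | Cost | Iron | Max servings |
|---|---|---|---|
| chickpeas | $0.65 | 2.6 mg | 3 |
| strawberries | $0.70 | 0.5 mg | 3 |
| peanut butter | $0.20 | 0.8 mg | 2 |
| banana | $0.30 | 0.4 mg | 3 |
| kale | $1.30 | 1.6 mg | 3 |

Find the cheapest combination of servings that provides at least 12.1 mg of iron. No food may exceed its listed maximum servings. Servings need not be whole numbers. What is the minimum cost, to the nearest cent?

$4.47

Cost per mg of iron: chickpeas $0.2500, peanut butter $0.2500, banana $0.7500, kale $0.8125, strawberries $1.4000.
Take 3 servings of chickpeas: +7.8 mg iron for $1.95 (total $1.95, still need 4.3 mg).
Take 2 servings of peanut butter: +1.6 mg iron for $0.40 (total $2.35, still need 2.7 mg).
Take 3 servings of banana: +1.2 mg iron for $0.90 (total $3.25, still need 1.5 mg).
Take 0.9375 servings of kale: +1.5 mg iron for $1.22 (total $4.47, still need 0.0 mg).
Filling from the cheapest source first is optimal under one linear minimum: $4.47.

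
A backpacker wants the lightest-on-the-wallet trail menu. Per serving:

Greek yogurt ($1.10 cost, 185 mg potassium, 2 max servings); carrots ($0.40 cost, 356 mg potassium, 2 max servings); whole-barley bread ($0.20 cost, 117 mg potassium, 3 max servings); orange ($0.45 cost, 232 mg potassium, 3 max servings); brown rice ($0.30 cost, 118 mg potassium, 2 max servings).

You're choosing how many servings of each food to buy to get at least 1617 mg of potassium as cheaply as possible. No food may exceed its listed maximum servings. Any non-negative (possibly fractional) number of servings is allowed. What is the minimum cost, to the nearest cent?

Cost per mg of potassium: carrots $0.0011, whole-barley bread $0.0017, orange $0.0019, brown rice $0.0025, Greek yogurt $0.0059.
Take 2 servings of carrots: +712.0 mg potassium for $0.80 (total $0.80, still need 905.0 mg).
Take 3 servings of whole-barley bread: +351.0 mg potassium for $0.60 (total $1.40, still need 554.0 mg).
Take 2.388 servings of orange: +554.0 mg potassium for $1.07 (total $2.47, still need 0.0 mg).
Filling from the cheapest source first is optimal under one linear minimum: $2.47.

$2.47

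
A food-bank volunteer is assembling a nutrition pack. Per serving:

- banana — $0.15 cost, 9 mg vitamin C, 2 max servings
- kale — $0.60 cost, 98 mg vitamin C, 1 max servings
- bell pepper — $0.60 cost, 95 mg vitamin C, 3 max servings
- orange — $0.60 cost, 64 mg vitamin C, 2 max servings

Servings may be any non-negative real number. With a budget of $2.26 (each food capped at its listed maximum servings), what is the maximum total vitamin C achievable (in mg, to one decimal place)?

Vitamin C per dollar: kale 163.3, bell pepper 158.3, orange 106.7, banana 60.
Take 1 serving of kale: spends $0.60, +98.0 mg vitamin C (running total 98.0 mg).
Take 2.767 servings of bell pepper: spends $1.66, +262.8 mg vitamin C (running total 360.8 mg).
Filling greedily by vitamin C-per-dollar is optimal for one linear limit, giving 360.8 mg.

360.8 mg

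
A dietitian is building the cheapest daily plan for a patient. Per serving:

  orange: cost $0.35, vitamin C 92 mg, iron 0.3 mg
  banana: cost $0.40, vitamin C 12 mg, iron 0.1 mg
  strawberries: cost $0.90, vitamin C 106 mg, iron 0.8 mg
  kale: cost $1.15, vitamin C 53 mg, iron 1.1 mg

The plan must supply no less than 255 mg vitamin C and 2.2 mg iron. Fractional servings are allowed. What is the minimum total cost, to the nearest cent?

The cheapest plan sits at a corner of the feasible region — with two constraints it uses at most two foods.
orange only: max(255/92, 2.2/0.3) = 7.333 servings → $2.57.
banana only: max(255/12, 2.2/0.1) = 22 servings → $8.80.
strawberries only: max(255/106, 2.2/0.8) = 2.75 servings → $2.48.
kale only: max(255/53, 2.2/1.1) = 4.811 servings → $5.53.
orange + banana with both targets exact would need a negative amount; discard.
orange + strawberries with both targets exact would need a negative amount; discard.
orange + kale with both tight: 1.921 servings and 1.476 servings → $2.37.
banana + strawberries: the both-tight solution has a negative serving — not a feasible corner.
banana + kale with both tight: 20.75 servings and 0.1139 servings → $8.43.
strawberries + kale with both tight: 2.209 servings and 0.3935 servings → $2.44.
So the least-cost plan costs $2.37.

$2.37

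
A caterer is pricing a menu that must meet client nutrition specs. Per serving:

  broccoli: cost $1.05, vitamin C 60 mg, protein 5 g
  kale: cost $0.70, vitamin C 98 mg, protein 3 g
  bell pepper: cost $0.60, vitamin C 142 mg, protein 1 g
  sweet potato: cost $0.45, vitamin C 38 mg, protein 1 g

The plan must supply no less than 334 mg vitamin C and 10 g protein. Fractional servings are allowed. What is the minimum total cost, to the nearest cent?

$2.36

broccoli only: max(334/60, 10/5) = 5.567 servings → $5.84.
kale only: max(334/98, 10/3) = 3.408 servings → $2.39.
bell pepper only: max(334/142, 10/1) = 10 servings → $6.00.
sweet potato only: max(334/38, 10/1) = 10 servings → $4.50.
broccoli + kale: intersection lies outside the first quadrant.
broccoli + bell pepper with both tight: 1.671 servings and 1.646 servings → $2.74.
broccoli + sweet potato with both tight: 0.3538 servings and 8.231 servings → $4.08.
kale + bell pepper with both tight: 3.311 servings and 0.06707 servings → $2.36.
kale + sweet potato with both tight: 2.875 servings and 1.375 servings → $2.63.
bell pepper + sweet potato: the both-tight solution has a negative serving — not a feasible corner.
The minimum over all feasible corners is $2.36.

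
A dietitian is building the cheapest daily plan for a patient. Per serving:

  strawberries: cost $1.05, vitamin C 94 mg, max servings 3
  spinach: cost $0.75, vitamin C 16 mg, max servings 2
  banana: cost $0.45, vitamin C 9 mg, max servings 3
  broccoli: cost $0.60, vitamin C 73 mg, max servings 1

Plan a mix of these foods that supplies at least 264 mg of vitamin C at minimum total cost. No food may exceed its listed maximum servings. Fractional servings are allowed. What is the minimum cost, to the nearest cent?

$2.73

Cost per mg of vitamin C: broccoli $0.0082, strawberries $0.0112, spinach $0.0469, banana $0.0500.
Take 1 serving of broccoli: +73.0 mg vitamin C for $0.60 (total $0.60, still need 191.0 mg).
Take 2.032 servings of strawberries: +191.0 mg vitamin C for $2.13 (total $2.73, still need 0.0 mg).
Filling from the cheapest source first is optimal under one linear minimum: $2.73.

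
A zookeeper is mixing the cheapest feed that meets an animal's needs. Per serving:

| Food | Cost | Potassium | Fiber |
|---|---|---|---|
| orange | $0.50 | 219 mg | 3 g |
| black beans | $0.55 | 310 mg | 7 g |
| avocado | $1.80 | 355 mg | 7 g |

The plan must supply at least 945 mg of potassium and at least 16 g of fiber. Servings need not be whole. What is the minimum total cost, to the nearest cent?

This is a tiny linear program; its minimum lies at a vertex of the feasible set. List the vertices and price them.
orange only: max(945/219, 16/3) = 5.333 servings → $2.67.
black beans only: max(945/310, 16/7) = 3.048 servings → $1.68.
avocado only: max(945/355, 16/7) = 2.662 servings → $4.79.
orange + black beans with both tight: 2.745 servings and 1.109 servings → $1.98.
orange + avocado with both tight: 1.998 servings and 1.429 servings → $3.57.
black beans + avocado with both targets exact would need a negative amount; discard.
The minimum over all feasible corners is $1.68.

$1.68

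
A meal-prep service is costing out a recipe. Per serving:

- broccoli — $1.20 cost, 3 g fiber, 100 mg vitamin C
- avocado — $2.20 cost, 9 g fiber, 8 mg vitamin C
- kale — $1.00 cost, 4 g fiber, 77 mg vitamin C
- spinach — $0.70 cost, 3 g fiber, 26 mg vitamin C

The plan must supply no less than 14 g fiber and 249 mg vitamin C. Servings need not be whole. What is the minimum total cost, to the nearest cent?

$3.47

Minimising a linear cost over {fiber ≥ 14, vitamin C ≥ 249, servings ≥ 0} — the optimum is at a vertex, using one or two foods.
broccoli only: max(14/3, 249/100) = 4.667 servings → $5.60.
avocado only: max(14/9, 249/8) = 31.12 servings → $68.47.
kale only: max(14/4, 249/77) = 3.5 servings → $3.50.
spinach only: max(14/3, 249/26) = 9.577 servings → $6.70.
broccoli + avocado with both tight: 2.43 servings and 0.7454 servings → $4.56.
broccoli + kale: intersection lies outside the first quadrant.
broccoli + spinach with both tight: 1.725 servings and 2.941 servings → $4.13.
avocado + kale with both tight: 0.1241 servings and 3.221 servings → $3.49.
avocado + spinach: the both-tight solution has a negative serving — not a feasible corner.
kale + spinach with both tight: 3.016 servings and 0.6457 servings → $3.47.
Cheapest feasible corner: $3.47.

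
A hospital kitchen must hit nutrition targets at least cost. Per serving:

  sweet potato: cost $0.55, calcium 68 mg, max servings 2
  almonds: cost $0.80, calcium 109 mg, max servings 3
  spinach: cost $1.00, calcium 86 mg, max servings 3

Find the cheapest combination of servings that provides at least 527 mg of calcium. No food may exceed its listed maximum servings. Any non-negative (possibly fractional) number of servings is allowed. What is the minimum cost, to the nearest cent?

Cost per mg of calcium: almonds $0.0073, sweet potato $0.0081, spinach $0.0116.
Take 3 servings of almonds: +327.0 mg calcium for $2.40 (total $2.40, still need 200.0 mg).
Take 2 servings of sweet potato: +136.0 mg calcium for $1.10 (total $3.50, still need 64.0 mg).
Take 0.7442 servings of spinach: +64.0 mg calcium for $0.74 (total $4.24, still need 0.0 mg).
Filling from the cheapest source first is optimal under one linear minimum: $4.24.

$4.24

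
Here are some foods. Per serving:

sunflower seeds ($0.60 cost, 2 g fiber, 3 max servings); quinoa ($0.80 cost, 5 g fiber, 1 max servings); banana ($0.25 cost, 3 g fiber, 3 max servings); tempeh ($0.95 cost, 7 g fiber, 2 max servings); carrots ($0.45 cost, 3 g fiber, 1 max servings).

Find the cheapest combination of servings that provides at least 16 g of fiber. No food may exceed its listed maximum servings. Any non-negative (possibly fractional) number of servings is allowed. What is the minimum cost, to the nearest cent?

$1.70

Cost per g of fiber: banana $0.0833, tempeh $0.1357, carrots $0.1500, quinoa $0.1600, sunflower seeds $0.3000.
Take 3 servings of banana: +9.0 g fiber for $0.75 (total $0.75, still need 7.0 g).
Take 1 serving of tempeh: +7.0 g fiber for $0.95 (total $1.70, still need 0.0 g).
Filling from the cheapest source first is optimal under one linear minimum: $1.70.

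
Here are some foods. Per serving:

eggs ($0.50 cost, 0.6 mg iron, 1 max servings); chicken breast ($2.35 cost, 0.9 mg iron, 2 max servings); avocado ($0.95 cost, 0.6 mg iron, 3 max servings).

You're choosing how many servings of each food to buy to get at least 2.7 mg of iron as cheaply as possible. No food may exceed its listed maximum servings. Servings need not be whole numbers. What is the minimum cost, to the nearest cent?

Cost per mg of iron: eggs $0.8333, avocado $1.5833, chicken breast $2.6111.
Take 1 serving of eggs: +0.6 mg iron for $0.50 (total $0.50, still need 2.1 mg).
Take 3 servings of avocado: +1.8 mg iron for $2.85 (total $3.35, still need 0.3 mg).
Take 0.3333 servings of chicken breast: +0.3 mg iron for $0.78 (total $4.13, still need 0.0 mg).
Filling from the cheapest source first is optimal under one linear minimum: $4.13.

$4.13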